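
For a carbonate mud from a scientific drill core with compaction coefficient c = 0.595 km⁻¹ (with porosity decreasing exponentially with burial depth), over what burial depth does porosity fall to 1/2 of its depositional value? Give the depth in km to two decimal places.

1.16 km

n/n₀ = 1/2 ⇒ exp(−c·z) = 1/2 ⇒ z = ln(2) / c
z = 0.6931 / 0.595 = 1.165 km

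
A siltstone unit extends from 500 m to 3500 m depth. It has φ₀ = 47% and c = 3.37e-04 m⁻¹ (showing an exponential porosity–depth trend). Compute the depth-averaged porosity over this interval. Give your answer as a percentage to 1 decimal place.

Working in km (1 km = 1000 m; c in km⁻¹ = c in m⁻¹ × 1000):
⟨φ⟩ = (1/(d₂−d₁)) ∫ φ₀ e^(−cd) dd = φ₀·(e^(−c·d₁) − e^(−c·d₂)) / (c·(d₂−d₁))
e^(−0.337×0.5) = 0.8449; e^(−0.337×3.5) = 0.3074
⟨φ⟩ = 0.47 × (0.8449 − 0.3074) / (0.337 × 3) = 0.47 × 0.5317 = 0.2499

25.0%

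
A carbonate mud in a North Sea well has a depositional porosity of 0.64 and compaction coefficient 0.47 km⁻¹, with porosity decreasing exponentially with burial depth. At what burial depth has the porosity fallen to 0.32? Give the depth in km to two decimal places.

1.47 km

Invert Athy's law: d = ln(phi₀/phi) / β
d = ln(0.64/0.32) / 0.47 = ln(2) / 0.47 = 0.6931 / 0.47 = 1.475 km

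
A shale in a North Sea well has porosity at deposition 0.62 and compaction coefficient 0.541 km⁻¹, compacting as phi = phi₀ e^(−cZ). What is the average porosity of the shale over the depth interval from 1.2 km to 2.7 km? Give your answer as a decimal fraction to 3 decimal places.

0.222

⟨phi⟩ = (1/(Z₂−Z₁)) ∫ phi₀ e^(−cZ) dZ = phi₀·(e^(−c·Z₁) − e^(−c·Z₂)) / (c·(Z₂−Z₁))
e^(−0.541×1.2) = 0.5225; e^(−0.541×2.7) = 0.2321
⟨phi⟩ = 0.62 × (0.5225 − 0.2321) / (0.541 × 1.5) = 0.62 × 0.3578 = 0.2219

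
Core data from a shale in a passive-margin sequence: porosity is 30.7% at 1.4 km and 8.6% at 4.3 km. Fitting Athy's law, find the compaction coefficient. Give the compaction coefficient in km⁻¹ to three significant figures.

Athy: n(z) = n₀ e^(−βz) ⇒ n₁/n₂ = e^{β(z₂−z₁)} ⇒ β = ln(n₁/n₂)/(z₂−z₁)
β = ln(0.307/0.086) / (4.3 − 1.4) = ln(3.57) / 2.9 = 1.2725 / 2.9 = 0.4388 km⁻¹

0.439 km⁻¹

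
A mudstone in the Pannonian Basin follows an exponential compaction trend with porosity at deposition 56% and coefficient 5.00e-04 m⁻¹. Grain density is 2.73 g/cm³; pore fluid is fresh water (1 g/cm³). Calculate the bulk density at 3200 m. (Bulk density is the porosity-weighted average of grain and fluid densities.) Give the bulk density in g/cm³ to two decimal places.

Working in km (1 km = 1000 m; k in km⁻¹ = k in m⁻¹ × 1000):
Porosity at depth: φ = 0.56·exp(−0.5×3.2) = 0.56×0.2019 = 0.1131
Bulk density: ρ_b = (1−φ)ρ_g + φ·ρ_f = 0.8869×2.73 + 0.1131×1
       = 2.421 + 0.113 = 2.534 g/cm³

2.53 g/cm³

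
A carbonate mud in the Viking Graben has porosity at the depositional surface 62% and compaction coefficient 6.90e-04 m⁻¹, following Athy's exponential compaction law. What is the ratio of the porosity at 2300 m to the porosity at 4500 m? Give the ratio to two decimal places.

4.56

Working in km (1 km = 1000 m; c in km⁻¹ = c in m⁻¹ × 1000):
n(d₁)/n(d₂) = e^(−c·d₁)/e^(−c·d₂) = e^{c(d₂−d₁)}
= exp(0.69 × 2.2) = exp(1.518) = 4.5631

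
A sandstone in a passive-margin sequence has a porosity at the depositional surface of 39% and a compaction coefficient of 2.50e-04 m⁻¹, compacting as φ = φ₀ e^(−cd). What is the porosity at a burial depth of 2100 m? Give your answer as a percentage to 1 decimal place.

23.1%

Working in km (1 km = 1000 m; c in km⁻¹ = c in m⁻¹ × 1000):
φ = φ₀·exp(−c·d) = 0.39 × exp(−0.25 × 2.1) = 0.39 × exp(−0.525)
  = 0.39 × 0.5916 = 0.2307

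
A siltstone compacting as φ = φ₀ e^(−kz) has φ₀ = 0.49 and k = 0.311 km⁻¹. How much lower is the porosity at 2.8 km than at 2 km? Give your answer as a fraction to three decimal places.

0.058

φ(2) = 0.49·e^(−0.311×2) = 0.2631
φ(2.8) = 0.49·e^(−0.311×2.8) = 0.2051
Δφ = 0.2631 − 0.2051 = 0.0579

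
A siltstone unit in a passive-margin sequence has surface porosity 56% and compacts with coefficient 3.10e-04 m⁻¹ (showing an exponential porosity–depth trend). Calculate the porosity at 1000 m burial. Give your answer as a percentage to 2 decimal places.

Working in km (1 km = 1000 m; β in km⁻¹ = β in m⁻¹ × 1000):
φ = φ₀·exp(−β·d) = 0.56 × exp(−0.31 × 1) = 0.56 × exp(−0.31)
  = 0.56 × 0.7334 = 0.4107

41.07%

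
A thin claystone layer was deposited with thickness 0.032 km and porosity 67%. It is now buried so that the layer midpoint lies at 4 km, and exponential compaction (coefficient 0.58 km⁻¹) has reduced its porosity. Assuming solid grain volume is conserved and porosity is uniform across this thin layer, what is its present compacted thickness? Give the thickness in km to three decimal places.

Porosity at 4 km: n = 0.67·exp(−0.58×4) = 0.0658
Solid-volume conservation: h(1−n) = h₀(1−n₀) ⇒ h = h₀·(1−n₀)/(1−n)
h = 0.032 × (1 − 0.67)/(1 − 0.0658) = 0.032 × 0.3533 = 0.0113 km

0.011 km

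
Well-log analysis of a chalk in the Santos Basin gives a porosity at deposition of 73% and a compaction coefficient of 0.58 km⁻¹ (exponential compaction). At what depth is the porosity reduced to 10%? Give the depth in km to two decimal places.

Invert Athy's law: Z = ln(phi₀/phi) / c
Z = ln(0.73/0.1) / 0.58 = ln(7.3) / 0.58 = 1.9879 / 0.58 = 3.427 km

3.43 km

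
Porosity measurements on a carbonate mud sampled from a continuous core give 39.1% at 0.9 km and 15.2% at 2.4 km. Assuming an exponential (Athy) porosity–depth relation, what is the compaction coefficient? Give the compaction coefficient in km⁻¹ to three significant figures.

0.630 km⁻¹

Athy: phi(d) = phi₀ e^(−kd) ⇒ phi₁/phi₂ = e^{k(d₂−d₁)} ⇒ k = ln(phi₁/phi₂)/(d₂−d₁)
k = ln(0.391/0.152) / (2.4 − 0.9) = ln(2.572) / 1.5 = 0.9448 / 1.5 = 0.6299 km⁻¹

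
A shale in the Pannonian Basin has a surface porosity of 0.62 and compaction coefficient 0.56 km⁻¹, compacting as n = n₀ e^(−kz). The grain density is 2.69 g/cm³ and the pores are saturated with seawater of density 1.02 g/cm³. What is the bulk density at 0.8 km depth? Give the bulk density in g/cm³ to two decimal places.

Porosity at depth: n = 0.62·exp(−0.56×0.8) = 0.62×0.6389 = 0.3961
Bulk density: ρ_b = (1−n)ρ_g + n·ρ_f = 0.6039×2.69 + 0.3961×1.02
       = 1.624 + 0.404 = 2.028 g/cm³

2.03 g/cm³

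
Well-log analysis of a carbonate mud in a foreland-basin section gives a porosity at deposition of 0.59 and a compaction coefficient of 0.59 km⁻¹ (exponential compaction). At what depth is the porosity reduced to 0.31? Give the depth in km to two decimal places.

1.09 km

Invert Athy's law: d = ln(n₀/n) / c
d = ln(0.59/0.31) / 0.59 = ln(1.903) / 0.59 = 0.6436 / 0.59 = 1.091 km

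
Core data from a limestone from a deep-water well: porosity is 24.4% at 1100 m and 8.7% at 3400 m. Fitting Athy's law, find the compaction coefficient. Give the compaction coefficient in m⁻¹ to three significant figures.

0.000448 m⁻¹

Working in km (1 km = 1000 m; k in km⁻¹ = k in m⁻¹ × 1000):
Athy: phi(z) = phi₀ e^(−kz) ⇒ phi₁/phi₂ = e^{k(z₂−z₁)} ⇒ k = ln(phi₁/phi₂)/(z₂−z₁)
k = ln(0.244/0.087) / (3.4 − 1.1) = ln(2.805) / 2.3 = 1.0313 / 2.3 = 0.4484 km⁻¹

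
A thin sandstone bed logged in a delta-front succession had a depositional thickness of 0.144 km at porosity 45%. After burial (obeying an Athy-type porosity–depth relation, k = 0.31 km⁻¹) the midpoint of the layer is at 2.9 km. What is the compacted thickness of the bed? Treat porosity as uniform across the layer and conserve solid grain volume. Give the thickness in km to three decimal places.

0.097 km

Porosity at 2.9 km: n = 0.45·exp(−0.31×2.9) = 0.1831
Solid-volume conservation: h(1−n) = h₀(1−n₀) ⇒ h = h₀·(1−n₀)/(1−n)
h = 0.144 × (1 − 0.45)/(1 − 0.1831) = 0.144 × 0.6733 = 0.0970 km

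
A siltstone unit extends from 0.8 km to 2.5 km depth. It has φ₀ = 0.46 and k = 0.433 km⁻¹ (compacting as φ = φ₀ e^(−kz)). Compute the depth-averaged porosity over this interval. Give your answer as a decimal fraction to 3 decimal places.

⟨φ⟩ = (1/(z₂−z₁)) ∫ φ₀ e^(−kz) dz = φ₀·(e^(−k·z₁) − e^(−k·z₂)) / (k·(z₂−z₁))
e^(−0.433×0.8) = 0.7072; e^(−0.433×2.5) = 0.3387
⟨φ⟩ = 0.46 × (0.7072 − 0.3387) / (0.433 × 1.7) = 0.46 × 0.5006 = 0.2303

0.230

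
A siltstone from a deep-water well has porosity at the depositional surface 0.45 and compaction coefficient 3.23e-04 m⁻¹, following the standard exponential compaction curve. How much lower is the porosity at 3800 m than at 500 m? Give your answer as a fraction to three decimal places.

0.251

Working in km (1 km = 1000 m; β in km⁻¹ = β in m⁻¹ × 1000):
φ(0.5) = 0.45·e^(−0.323×0.5) = 0.3829
φ(3.8) = 0.45·e^(−0.323×3.8) = 0.1319
Δφ = 0.3829 − 0.1319 = 0.2510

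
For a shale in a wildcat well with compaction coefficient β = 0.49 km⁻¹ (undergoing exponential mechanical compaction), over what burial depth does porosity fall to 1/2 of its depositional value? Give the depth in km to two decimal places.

n/n₀ = 1/2 ⇒ exp(−β·d) = 1/2 ⇒ d = ln(2) / β
d = 0.6931 / 0.49 = 1.415 km

1.41 km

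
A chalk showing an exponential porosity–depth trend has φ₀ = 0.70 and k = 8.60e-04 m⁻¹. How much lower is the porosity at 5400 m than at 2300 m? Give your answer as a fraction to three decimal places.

Working in km (1 km = 1000 m; k in km⁻¹ = k in m⁻¹ × 1000):
φ(2.3) = 0.7·e^(−0.86×2.3) = 0.0968
φ(5.4) = 0.7·e^(−0.86×5.4) = 0.0067
Δφ = 0.0968 − 0.0067 = 0.0901

0.090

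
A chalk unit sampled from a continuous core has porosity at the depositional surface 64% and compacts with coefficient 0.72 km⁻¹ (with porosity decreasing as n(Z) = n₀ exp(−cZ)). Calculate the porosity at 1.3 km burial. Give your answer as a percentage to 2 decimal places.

n = n₀·exp(−c·Z) = 0.64 × exp(−0.72 × 1.3) = 0.64 × exp(−0.936)
  = 0.64 × 0.3922 = 0.2510

25.10%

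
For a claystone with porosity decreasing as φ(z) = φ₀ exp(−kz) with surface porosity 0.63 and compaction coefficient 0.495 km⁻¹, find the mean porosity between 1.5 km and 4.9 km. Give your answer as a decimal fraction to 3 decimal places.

⟨φ⟩ = (1/(z₂−z₁)) ∫ φ₀ e^(−kz) dz = φ₀·(e^(−k·z₁) − e^(−k·z₂)) / (k·(z₂−z₁))
e^(−0.495×1.5) = 0.4759; e^(−0.495×4.9) = 0.0884
⟨φ⟩ = 0.63 × (0.4759 − 0.0884) / (0.495 × 3.4) = 0.63 × 0.2302 = 0.1450

0.145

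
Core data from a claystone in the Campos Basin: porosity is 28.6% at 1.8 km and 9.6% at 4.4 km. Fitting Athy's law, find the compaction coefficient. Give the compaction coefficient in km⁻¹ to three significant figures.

Athy: φ(d) = φ₀ e^(−cd) ⇒ φ₁/φ₂ = e^{c(d₂−d₁)} ⇒ c = ln(φ₁/φ₂)/(d₂−d₁)
c = ln(0.286/0.096) / (4.4 − 1.8) = ln(2.979) / 2.6 = 1.0916 / 2.6 = 0.4199 km⁻¹

0.420 km⁻¹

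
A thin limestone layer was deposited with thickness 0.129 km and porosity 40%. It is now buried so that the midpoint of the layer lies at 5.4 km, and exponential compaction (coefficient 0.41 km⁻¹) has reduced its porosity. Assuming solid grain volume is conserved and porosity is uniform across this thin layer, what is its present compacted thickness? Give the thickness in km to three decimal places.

Porosity at 5.4 km: n = 0.4·exp(−0.41×5.4) = 0.0437
Solid-volume conservation: h(1−n) = h₀(1−n₀) ⇒ h = h₀·(1−n₀)/(1−n)
h = 0.129 × (1 − 0.4)/(1 − 0.0437) = 0.129 × 0.6274 = 0.0809 km

0.081 km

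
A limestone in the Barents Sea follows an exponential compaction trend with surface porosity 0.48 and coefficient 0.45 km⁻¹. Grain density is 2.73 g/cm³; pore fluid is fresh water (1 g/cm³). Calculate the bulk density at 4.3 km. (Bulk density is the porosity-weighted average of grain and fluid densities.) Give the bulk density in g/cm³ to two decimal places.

Porosity at depth: n = 0.48·exp(−0.45×4.3) = 0.48×0.1444 = 0.0693
Bulk density: ρ_b = (1−n)ρ_g + n·ρ_f = 0.9307×2.73 + 0.0693×1
       = 2.541 + 0.069 = 2.610 g/cm³

2.61 g/cm³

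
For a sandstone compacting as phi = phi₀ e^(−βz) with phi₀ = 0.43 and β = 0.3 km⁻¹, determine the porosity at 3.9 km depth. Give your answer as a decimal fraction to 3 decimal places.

0.133

phi = phi₀·exp(−β·z) = 0.43 × exp(−0.3 × 3.9) = 0.43 × exp(−1.17)
  = 0.43 × 0.3104 = 0.1335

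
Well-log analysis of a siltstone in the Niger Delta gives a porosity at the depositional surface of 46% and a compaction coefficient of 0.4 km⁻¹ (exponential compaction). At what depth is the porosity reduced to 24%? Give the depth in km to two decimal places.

Invert Athy's law: Z = ln(phi₀/phi) / k
Z = ln(0.46/0.24) / 0.4 = ln(1.917) / 0.4 = 0.6506 / 0.4 = 1.626 km

1.63 km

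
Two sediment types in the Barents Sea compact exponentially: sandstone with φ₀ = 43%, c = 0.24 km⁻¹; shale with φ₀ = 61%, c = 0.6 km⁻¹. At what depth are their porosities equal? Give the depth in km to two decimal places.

Set φ₀ₐ e^(−cₐd) = φ₀ᵦ e^(−cᵦd) ⇒ ln(φ₀ₐ/φ₀ᵦ) = (cₐ − cᵦ)·d
d = ln(0.43/0.61) / (0.24 − 0.6) = -0.3497 / -0.36 = 0.971 km

0.97 km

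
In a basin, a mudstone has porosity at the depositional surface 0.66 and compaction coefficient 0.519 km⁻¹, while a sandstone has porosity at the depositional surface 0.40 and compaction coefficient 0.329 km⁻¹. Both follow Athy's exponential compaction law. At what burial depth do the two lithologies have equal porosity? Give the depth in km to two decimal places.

Set φ₀ₐ e^(−kₐd) = φ₀ᵦ e^(−kᵦd) ⇒ ln(φ₀ₐ/φ₀ᵦ) = (kₐ − kᵦ)·d
d = ln(0.66/0.4) / (0.519 − 0.329) = 0.5008 / 0.19 = 2.636 km

2.64 km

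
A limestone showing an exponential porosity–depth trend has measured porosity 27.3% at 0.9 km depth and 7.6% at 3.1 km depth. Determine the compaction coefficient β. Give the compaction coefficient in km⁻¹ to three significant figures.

Athy: phi(z) = phi₀ e^(−βz) ⇒ phi₁/phi₂ = e^{β(z₂−z₁)} ⇒ β = ln(phi₁/phi₂)/(z₂−z₁)
β = ln(0.273/0.076) / (3.1 − 0.9) = ln(3.592) / 2.2 = 1.2787 / 2.2 = 0.5812 km⁻¹

0.581 km⁻¹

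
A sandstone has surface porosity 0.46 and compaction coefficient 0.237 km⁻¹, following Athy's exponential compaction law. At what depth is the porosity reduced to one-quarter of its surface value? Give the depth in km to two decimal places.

5.85 km

phi/phi₀ = 1/4 ⇒ exp(−c·Z) = 1/4 ⇒ Z = ln(4) / c
Z = 1.3863 / 0.237 = 5.849 km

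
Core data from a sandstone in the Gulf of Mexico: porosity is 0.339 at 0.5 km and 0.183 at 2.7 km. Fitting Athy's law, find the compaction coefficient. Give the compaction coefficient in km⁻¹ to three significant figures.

0.280 km⁻¹

Athy: φ(Z) = φ₀ e^(−kZ) ⇒ φ₁/φ₂ = e^{k(Z₂−Z₁)} ⇒ k = ln(φ₁/φ₂)/(Z₂−Z₁)
k = ln(0.339/0.183) / (2.7 − 0.5) = ln(1.852) / 2.2 = 0.6165 / 2.2 = 0.2802 km⁻¹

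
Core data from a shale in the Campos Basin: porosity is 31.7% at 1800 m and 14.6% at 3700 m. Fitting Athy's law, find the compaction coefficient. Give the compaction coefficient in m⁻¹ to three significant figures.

Working in km (1 km = 1000 m; β in km⁻¹ = β in m⁻¹ × 1000):
Athy: phi(z) = phi₀ e^(−βz) ⇒ phi₁/phi₂ = e^{β(z₂−z₁)} ⇒ β = ln(phi₁/phi₂)/(z₂−z₁)
β = ln(0.317/0.146) / (3.7 − 1.8) = ln(2.171) / 1.9 = 0.7753 / 1.9 = 0.4081 km⁻¹

0.000408 m⁻¹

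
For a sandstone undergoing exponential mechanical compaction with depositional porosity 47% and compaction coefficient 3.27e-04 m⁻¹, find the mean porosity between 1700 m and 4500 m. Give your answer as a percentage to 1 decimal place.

Working in km (1 km = 1000 m; c in km⁻¹ = c in m⁻¹ × 1000):
⟨phi⟩ = (1/(d₂−d₁)) ∫ phi₀ e^(−cd) dd = phi₀·(e^(−c·d₁) − e^(−c·d₂)) / (c·(d₂−d₁))
e^(−0.327×1.7) = 0.5736; e^(−0.327×4.5) = 0.2296
⟨phi⟩ = 0.47 × (0.5736 − 0.2296) / (0.327 × 2.8) = 0.47 × 0.3757 = 0.1766

17.7%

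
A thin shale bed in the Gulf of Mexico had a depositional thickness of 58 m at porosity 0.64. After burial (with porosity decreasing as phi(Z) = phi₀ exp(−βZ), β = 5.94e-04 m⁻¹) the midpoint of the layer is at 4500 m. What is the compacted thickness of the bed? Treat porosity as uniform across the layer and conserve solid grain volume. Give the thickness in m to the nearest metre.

22 m

Working in km (1 km = 1000 m; β in km⁻¹ = β in m⁻¹ × 1000):
Porosity at 4.5 km: phi = 0.64·exp(−0.594×4.5) = 0.0442
Solid-volume conservation: h(1−phi) = h₀(1−phi₀) ⇒ h = h₀·(1−phi₀)/(1−phi)
h = 0.058 × (1 − 0.64)/(1 − 0.0442) = 0.058 × 0.3766 = 0.0218 km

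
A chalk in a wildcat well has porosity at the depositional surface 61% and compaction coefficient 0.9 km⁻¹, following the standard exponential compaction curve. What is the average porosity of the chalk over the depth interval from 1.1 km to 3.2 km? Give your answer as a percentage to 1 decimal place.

⟨φ⟩ = (1/(z₂−z₁)) ∫ φ₀ e^(−kz) dz = φ₀·(e^(−k·z₁) − e^(−k·z₂)) / (k·(z₂−z₁))
e^(−0.9×1.1) = 0.3716; e^(−0.9×3.2) = 0.0561
⟨φ⟩ = 0.61 × (0.3716 − 0.0561) / (0.9 × 2.1) = 0.61 × 0.1669 = 0.1018

10.2%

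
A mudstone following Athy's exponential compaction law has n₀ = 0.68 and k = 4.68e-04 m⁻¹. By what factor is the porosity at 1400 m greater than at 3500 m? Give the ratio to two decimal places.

Working in km (1 km = 1000 m; k in km⁻¹ = k in m⁻¹ × 1000):
n(z₁)/n(z₂) = e^(−k·z₁)/e^(−k·z₂) = e^{k(z₂−z₁)}
= exp(0.468 × 2.1) = exp(0.9828) = 2.6719

2.67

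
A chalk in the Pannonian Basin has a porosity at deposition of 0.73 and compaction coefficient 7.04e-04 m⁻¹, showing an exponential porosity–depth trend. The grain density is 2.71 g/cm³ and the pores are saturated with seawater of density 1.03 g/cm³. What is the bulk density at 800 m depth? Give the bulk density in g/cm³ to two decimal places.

Working in km (1 km = 1000 m; β in km⁻¹ = β in m⁻¹ × 1000):
Porosity at depth: phi = 0.73·exp(−0.704×0.8) = 0.73×0.5694 = 0.4157
Bulk density: ρ_b = (1−phi)ρ_g + phi·ρ_f = 0.5843×2.71 + 0.4157×1.03
       = 1.584 + 0.428 = 2.012 g/cm³

2.01 g/cm³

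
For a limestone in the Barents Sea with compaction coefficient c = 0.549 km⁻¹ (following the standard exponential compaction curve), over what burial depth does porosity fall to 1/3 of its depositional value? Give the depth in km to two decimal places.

phi/phi₀ = 1/3 ⇒ exp(−c·d) = 1/3 ⇒ d = ln(3) / c
d = 1.0986 / 0.549 = 2.001 km

2.00 km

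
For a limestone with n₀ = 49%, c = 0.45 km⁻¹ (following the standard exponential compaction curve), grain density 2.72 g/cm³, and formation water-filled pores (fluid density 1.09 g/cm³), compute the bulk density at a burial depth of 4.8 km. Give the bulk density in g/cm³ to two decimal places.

Porosity at depth: n = 0.49·exp(−0.45×4.8) = 0.49×0.1153 = 0.0565
Bulk density: ρ_b = (1−n)ρ_g + n·ρ_f = 0.9435×2.72 + 0.0565×1.09
       = 2.566 + 0.062 = 2.628 g/cm³

2.63 g/cm³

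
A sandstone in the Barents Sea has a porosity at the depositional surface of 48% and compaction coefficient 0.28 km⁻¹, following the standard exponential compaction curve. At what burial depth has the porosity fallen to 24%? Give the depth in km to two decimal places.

Invert Athy's law: z = ln(φ₀/φ) / k
z = ln(0.48/0.24) / 0.28 = ln(2) / 0.28 = 0.6931 / 0.28 = 2.476 km

2.48 km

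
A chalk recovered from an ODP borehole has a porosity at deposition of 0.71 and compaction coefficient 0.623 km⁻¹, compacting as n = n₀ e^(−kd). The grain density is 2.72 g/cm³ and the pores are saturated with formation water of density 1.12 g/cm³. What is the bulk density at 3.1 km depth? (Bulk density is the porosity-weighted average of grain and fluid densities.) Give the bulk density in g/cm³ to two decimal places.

Porosity at depth: n = 0.71·exp(−0.623×3.1) = 0.71×0.1450 = 0.1029
Bulk density: ρ_b = (1−n)ρ_g + n·ρ_f = 0.8971×2.72 + 0.1029×1.12
       = 2.440 + 0.115 = 2.555 g/cm³

2.56 g/cm³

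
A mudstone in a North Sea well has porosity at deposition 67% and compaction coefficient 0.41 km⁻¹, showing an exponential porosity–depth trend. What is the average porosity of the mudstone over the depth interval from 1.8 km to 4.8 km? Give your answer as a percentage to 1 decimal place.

18.4%

⟨n⟩ = (1/(Z₂−Z₁)) ∫ n₀ e^(−cZ) dZ = n₀·(e^(−c·Z₁) − e^(−c·Z₂)) / (c·(Z₂−Z₁))
e^(−0.41×1.8) = 0.4781; e^(−0.41×4.8) = 0.1397
⟨n⟩ = 0.67 × (0.4781 − 0.1397) / (0.41 × 3) = 0.67 × 0.2751 = 0.1843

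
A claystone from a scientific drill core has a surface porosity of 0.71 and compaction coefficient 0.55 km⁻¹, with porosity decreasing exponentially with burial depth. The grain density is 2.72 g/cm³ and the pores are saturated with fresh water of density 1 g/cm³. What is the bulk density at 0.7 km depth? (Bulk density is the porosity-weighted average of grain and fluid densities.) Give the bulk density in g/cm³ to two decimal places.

Porosity at depth: phi = 0.71·exp(−0.55×0.7) = 0.71×0.6805 = 0.4831
Bulk density: ρ_b = (1−phi)ρ_g + phi·ρ_f = 0.5169×2.72 + 0.4831×1
       = 1.406 + 0.483 = 1.889 g/cm³

1.89 g/cm³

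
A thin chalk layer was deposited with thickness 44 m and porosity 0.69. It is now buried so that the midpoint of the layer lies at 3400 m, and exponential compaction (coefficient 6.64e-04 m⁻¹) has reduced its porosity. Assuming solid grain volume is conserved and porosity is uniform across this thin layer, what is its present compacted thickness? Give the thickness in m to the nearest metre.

15 m

Working in km (1 km = 1000 m; β in km⁻¹ = β in m⁻¹ × 1000):
Porosity at 3.4 km: phi = 0.69·exp(−0.664×3.4) = 0.0722
Solid-volume conservation: h(1−phi) = h₀(1−phi₀) ⇒ h = h₀·(1−phi₀)/(1−phi)
h = 0.044 × (1 − 0.69)/(1 − 0.0722) = 0.044 × 0.3341 = 0.0147 km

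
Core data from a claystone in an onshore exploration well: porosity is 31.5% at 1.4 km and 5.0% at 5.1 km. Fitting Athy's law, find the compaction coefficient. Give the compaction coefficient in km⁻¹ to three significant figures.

0.497 km⁻¹

Athy: φ(d) = φ₀ e^(−βd) ⇒ φ₁/φ₂ = e^{β(d₂−d₁)} ⇒ β = ln(φ₁/φ₂)/(d₂−d₁)
β = ln(0.315/0.05) / (5.1 − 1.4) = ln(6.3) / 3.7 = 1.8405 / 3.7 = 0.4974 km⁻¹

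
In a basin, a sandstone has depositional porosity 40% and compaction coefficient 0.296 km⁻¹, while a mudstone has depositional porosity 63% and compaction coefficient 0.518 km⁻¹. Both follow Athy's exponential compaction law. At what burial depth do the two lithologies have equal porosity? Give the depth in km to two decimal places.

2.05 km

Set phi₀ₐ e^(−cₐd) = phi₀ᵦ e^(−cᵦd) ⇒ ln(phi₀ₐ/phi₀ᵦ) = (cₐ − cᵦ)·d
d = ln(0.4/0.63) / (0.296 − 0.518) = -0.4543 / -0.222 = 2.046 km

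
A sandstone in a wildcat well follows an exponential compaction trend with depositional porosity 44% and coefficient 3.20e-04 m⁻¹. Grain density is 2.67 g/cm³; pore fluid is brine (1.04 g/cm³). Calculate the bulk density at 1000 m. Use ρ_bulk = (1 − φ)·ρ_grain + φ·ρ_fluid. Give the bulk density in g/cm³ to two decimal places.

2.15 g/cm³

Working in km (1 km = 1000 m; k in km⁻¹ = k in m⁻¹ × 1000):
Porosity at depth: φ = 0.44·exp(−0.32×1) = 0.44×0.7261 = 0.3195
Bulk density: ρ_b = (1−φ)ρ_g + φ·ρ_f = 0.6805×2.67 + 0.3195×1.04
       = 1.817 + 0.332 = 2.149 g/cm³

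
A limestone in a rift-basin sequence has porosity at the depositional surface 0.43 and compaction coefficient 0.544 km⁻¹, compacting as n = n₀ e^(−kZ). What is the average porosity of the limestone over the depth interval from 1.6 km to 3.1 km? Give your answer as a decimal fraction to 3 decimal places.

⟨n⟩ = (1/(Z₂−Z₁)) ∫ n₀ e^(−kZ) dZ = n₀·(e^(−k·Z₁) − e^(−k·Z₂)) / (k·(Z₂−Z₁))
e^(−0.544×1.6) = 0.4188; e^(−0.544×3.1) = 0.1852
⟨n⟩ = 0.43 × (0.4188 − 0.1852) / (0.544 × 1.5) = 0.43 × 0.2863 = 0.1231

0.123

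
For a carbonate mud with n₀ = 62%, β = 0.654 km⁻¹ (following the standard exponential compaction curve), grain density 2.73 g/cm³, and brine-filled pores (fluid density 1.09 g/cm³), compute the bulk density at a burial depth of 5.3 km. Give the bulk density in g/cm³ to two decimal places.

2.70 g/cm³

Porosity at depth: n = 0.62·exp(−0.654×5.3) = 0.62×0.0312 = 0.0194
Bulk density: ρ_b = (1−n)ρ_g + n·ρ_f = 0.9806×2.73 + 0.0194×1.09
       = 2.677 + 0.021 = 2.698 g/cm³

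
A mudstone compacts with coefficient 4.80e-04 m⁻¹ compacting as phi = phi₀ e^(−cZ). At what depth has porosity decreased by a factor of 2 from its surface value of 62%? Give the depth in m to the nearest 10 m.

1440 m

Working in km (1 km = 1000 m; c in km⁻¹ = c in m⁻¹ × 1000):
phi/phi₀ = 1/2 ⇒ exp(−c·Z) = 1/2 ⇒ Z = ln(2) / c
Z = 0.6931 / 0.48 = 1.444 km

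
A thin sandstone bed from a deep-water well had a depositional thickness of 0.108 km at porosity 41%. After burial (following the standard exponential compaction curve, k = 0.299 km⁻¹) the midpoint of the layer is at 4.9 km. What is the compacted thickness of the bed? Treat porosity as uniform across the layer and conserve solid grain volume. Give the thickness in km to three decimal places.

Porosity at 4.9 km: phi = 0.41·exp(−0.299×4.9) = 0.0947
Solid-volume conservation: h(1−phi) = h₀(1−phi₀) ⇒ h = h₀·(1−phi₀)/(1−phi)
h = 0.108 × (1 − 0.41)/(1 − 0.0947) = 0.108 × 0.6517 = 0.0704 km

0.070 km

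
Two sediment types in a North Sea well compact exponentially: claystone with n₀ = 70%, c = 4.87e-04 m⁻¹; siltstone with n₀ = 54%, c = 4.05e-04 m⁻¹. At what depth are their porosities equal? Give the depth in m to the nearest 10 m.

3160 m

Working in km (1 km = 1000 m; c in km⁻¹ = c in m⁻¹ × 1000):
Set n₀ₐ e^(−cₐd) = n₀ᵦ e^(−cᵦd) ⇒ ln(n₀ₐ/n₀ᵦ) = (cₐ − cᵦ)·d
d = ln(0.7/0.54) / (0.487 − 0.405) = 0.2595 / 0.082 = 3.165 km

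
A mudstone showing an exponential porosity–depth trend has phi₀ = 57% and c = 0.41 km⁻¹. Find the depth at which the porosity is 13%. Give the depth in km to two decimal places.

3.61 km

Invert Athy's law: Z = ln(phi₀/phi) / c
Z = ln(0.57/0.13) / 0.41 = ln(4.385) / 0.41 = 1.4781 / 0.41 = 3.605 km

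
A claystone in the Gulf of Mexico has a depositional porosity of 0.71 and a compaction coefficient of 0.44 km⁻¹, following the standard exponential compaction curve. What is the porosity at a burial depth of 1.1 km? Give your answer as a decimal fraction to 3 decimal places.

0.438

phi = phi₀·exp(−c·Z) = 0.71 × exp(−0.44 × 1.1) = 0.71 × exp(−0.484)
  = 0.71 × 0.6163 = 0.4376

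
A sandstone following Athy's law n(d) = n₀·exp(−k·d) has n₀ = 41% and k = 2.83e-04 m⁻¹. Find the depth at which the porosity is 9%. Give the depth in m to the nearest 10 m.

5360 m

Working in km (1 km = 1000 m; k in km⁻¹ = k in m⁻¹ × 1000):
Invert Athy's law: d = ln(n₀/n) / k
d = ln(0.41/0.09) / 0.283 = ln(4.556) / 0.283 = 1.5163 / 0.283 = 5.358 km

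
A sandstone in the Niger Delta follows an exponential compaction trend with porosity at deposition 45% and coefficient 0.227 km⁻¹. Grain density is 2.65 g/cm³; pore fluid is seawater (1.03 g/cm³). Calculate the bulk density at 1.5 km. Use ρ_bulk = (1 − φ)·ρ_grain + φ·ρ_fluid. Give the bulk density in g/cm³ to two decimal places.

2.13 g/cm³

Porosity at depth: n = 0.45·exp(−0.227×1.5) = 0.45×0.7114 = 0.3201
Bulk density: ρ_b = (1−n)ρ_g + n·ρ_f = 0.6799×2.65 + 0.3201×1.03
       = 1.802 + 0.330 = 2.131 g/cm³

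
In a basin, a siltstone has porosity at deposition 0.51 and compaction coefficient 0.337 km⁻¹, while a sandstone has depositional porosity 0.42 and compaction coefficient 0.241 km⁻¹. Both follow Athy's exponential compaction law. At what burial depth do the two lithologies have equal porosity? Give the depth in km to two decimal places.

2.02 km

Set φ₀ₐ e^(−kₐz) = φ₀ᵦ e^(−kᵦz) ⇒ ln(φ₀ₐ/φ₀ᵦ) = (kₐ − kᵦ)·z
z = ln(0.51/0.42) / (0.337 − 0.241) = 0.1942 / 0.096 = 2.022 km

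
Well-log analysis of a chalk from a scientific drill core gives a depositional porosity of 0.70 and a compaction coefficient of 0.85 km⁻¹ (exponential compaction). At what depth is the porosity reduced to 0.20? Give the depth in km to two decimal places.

1.47 km

Invert Athy's law: d = ln(n₀/n) / k
d = ln(0.7/0.2) / 0.85 = ln(3.5) / 0.85 = 1.2528 / 0.85 = 1.474 km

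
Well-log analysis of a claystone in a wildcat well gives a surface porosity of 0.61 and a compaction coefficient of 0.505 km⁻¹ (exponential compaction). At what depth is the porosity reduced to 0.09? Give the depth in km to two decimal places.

Invert Athy's law: d = ln(n₀/n) / k
d = ln(0.61/0.09) / 0.505 = ln(6.778) / 0.505 = 1.9136 / 0.505 = 3.789 km

3.79 km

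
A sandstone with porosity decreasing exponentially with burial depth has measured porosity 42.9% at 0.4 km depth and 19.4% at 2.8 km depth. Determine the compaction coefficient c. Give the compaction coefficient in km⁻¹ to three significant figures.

Athy: phi(z) = phi₀ e^(−cz) ⇒ phi₁/phi₂ = e^{c(z₂−z₁)} ⇒ c = ln(phi₁/phi₂)/(z₂−z₁)
c = ln(0.429/0.194) / (2.8 − 0.4) = ln(2.211) / 2.4 = 0.7936 / 2.4 = 0.3307 km⁻¹

0.331 km⁻¹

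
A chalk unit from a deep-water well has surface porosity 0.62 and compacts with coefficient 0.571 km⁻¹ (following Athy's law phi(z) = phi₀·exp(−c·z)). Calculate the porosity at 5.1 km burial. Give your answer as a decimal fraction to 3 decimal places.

0.034

phi = phi₀·exp(−c·z) = 0.62 × exp(−0.571 × 5.1) = 0.62 × exp(−2.912)
  = 0.62 × 0.0544 = 0.0337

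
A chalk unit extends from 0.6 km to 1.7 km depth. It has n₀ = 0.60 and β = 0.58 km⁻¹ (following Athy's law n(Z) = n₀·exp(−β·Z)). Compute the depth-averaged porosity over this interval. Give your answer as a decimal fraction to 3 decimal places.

0.313

⟨n⟩ = (1/(Z₂−Z₁)) ∫ n₀ e^(−βZ) dZ = n₀·(e^(−β·Z₁) − e^(−β·Z₂)) / (β·(Z₂−Z₁))
e^(−0.58×0.6) = 0.7061; e^(−0.58×1.7) = 0.3731
⟨n⟩ = 0.6 × (0.7061 − 0.3731) / (0.58 × 1.1) = 0.6 × 0.5220 = 0.3132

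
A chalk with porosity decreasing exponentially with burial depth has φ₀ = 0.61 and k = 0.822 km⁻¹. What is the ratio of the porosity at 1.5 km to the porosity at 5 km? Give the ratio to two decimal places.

17.76

φ(Z₁)/φ(Z₂) = e^(−k·Z₁)/e^(−k·Z₂) = e^{k(Z₂−Z₁)}
= exp(0.822 × 3.5) = exp(2.877) = 17.7609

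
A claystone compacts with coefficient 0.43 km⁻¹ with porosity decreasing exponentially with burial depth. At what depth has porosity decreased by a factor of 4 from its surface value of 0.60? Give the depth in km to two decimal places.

3.22 km

n/n₀ = 1/4 ⇒ exp(−k·d) = 1/4 ⇒ d = ln(4) / k
d = 1.3863 / 0.43 = 3.224 km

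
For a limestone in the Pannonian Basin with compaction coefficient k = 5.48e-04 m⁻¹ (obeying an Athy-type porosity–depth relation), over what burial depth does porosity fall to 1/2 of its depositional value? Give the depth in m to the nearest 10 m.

Working in km (1 km = 1000 m; k in km⁻¹ = k in m⁻¹ × 1000):
n/n₀ = 1/2 ⇒ exp(−k·z) = 1/2 ⇒ z = ln(2) / k
z = 0.6931 / 0.548 = 1.265 km

1260 m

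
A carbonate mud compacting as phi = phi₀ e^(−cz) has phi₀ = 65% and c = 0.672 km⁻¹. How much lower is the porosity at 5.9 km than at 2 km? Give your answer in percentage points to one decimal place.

phi(2) = 0.65·e^(−0.672×2) = 0.1695
phi(5.9) = 0.65·e^(−0.672×5.9) = 0.0123
Δphi = 0.1695 − 0.0123 = 0.1572

15.7 percentage points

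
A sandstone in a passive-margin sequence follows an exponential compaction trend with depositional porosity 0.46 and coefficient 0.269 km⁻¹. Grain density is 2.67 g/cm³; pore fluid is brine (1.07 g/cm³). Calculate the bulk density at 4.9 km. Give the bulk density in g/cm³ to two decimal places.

2.47 g/cm³

Porosity at depth: phi = 0.46·exp(−0.269×4.9) = 0.46×0.2676 = 0.1231
Bulk density: ρ_b = (1−phi)ρ_g + phi·ρ_f = 0.8769×2.67 + 0.1231×1.07
       = 2.341 + 0.132 = 2.473 g/cm³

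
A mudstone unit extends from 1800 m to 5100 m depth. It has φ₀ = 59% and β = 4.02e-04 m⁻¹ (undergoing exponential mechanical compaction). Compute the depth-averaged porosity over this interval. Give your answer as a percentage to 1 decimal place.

15.8%

Working in km (1 km = 1000 m; β in km⁻¹ = β in m⁻¹ × 1000):
⟨φ⟩ = (1/(z₂−z₁)) ∫ φ₀ e^(−βz) dz = φ₀·(e^(−β·z₁) − e^(−β·z₂)) / (β·(z₂−z₁))
e^(−0.402×1.8) = 0.4850; e^(−0.402×5.1) = 0.1287
⟨φ⟩ = 0.59 × (0.4850 − 0.1287) / (0.402 × 3.3) = 0.59 × 0.2686 = 0.1585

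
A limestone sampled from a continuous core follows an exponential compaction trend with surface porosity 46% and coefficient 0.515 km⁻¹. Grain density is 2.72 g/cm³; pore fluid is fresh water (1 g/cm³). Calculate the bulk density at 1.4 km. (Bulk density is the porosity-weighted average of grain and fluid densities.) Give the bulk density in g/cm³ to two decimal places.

Porosity at depth: φ = 0.46·exp(−0.515×1.4) = 0.46×0.4863 = 0.2237
Bulk density: ρ_b = (1−φ)ρ_g + φ·ρ_f = 0.7763×2.72 + 0.2237×1
       = 2.112 + 0.224 = 2.335 g/cm³

2.34 g/cm³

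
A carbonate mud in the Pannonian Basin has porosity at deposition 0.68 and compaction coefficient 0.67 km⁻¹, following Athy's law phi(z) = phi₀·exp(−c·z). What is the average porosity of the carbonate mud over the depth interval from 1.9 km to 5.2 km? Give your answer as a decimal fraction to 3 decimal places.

⟨phi⟩ = (1/(z₂−z₁)) ∫ phi₀ e^(−cz) dz = phi₀·(e^(−c·z₁) − e^(−c·z₂)) / (c·(z₂−z₁))
e^(−0.67×1.9) = 0.2800; e^(−0.67×5.2) = 0.0307
⟨phi⟩ = 0.68 × (0.2800 − 0.0307) / (0.67 × 3.3) = 0.68 × 0.1128 = 0.0767

0.077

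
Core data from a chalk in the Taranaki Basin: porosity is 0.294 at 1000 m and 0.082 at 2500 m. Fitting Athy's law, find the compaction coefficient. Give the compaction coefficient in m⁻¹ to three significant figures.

0.000851 m⁻¹

Working in km (1 km = 1000 m; k in km⁻¹ = k in m⁻¹ × 1000):
Athy: φ(Z) = φ₀ e^(−kZ) ⇒ φ₁/φ₂ = e^{k(Z₂−Z₁)} ⇒ k = ln(φ₁/φ₂)/(Z₂−Z₁)
k = ln(0.294/0.082) / (2.5 − 1) = ln(3.585) / 1.5 = 1.2769 / 1.5 = 0.8512 km⁻¹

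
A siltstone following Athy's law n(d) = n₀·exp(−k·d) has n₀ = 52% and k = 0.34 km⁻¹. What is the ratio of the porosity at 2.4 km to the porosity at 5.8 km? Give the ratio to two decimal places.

n(d₁)/n(d₂) = e^(−k·d₁)/e^(−k·d₂) = e^{k(d₂−d₁)}
= exp(0.34 × 3.4) = exp(1.156) = 3.1772

3.18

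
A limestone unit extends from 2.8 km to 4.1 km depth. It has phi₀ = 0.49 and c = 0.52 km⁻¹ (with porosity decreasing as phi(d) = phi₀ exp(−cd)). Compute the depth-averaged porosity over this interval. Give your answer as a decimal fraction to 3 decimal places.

0.083

⟨phi⟩ = (1/(d₂−d₁)) ∫ phi₀ e^(−cd) dd = phi₀·(e^(−c·d₁) − e^(−c·d₂)) / (c·(d₂−d₁))
e^(−0.52×2.8) = 0.2332; e^(−0.52×4.1) = 0.1186
⟨phi⟩ = 0.49 × (0.2332 − 0.1186) / (0.52 × 1.3) = 0.49 × 0.1695 = 0.0830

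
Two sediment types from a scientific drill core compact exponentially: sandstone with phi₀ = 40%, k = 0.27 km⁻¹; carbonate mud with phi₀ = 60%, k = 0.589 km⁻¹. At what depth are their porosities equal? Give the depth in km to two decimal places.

1.27 km

Set phi₀ₐ e^(−kₐd) = phi₀ᵦ e^(−kᵦd) ⇒ ln(phi₀ₐ/phi₀ᵦ) = (kₐ − kᵦ)·d
d = ln(0.4/0.6) / (0.27 − 0.589) = -0.4055 / -0.319 = 1.271 km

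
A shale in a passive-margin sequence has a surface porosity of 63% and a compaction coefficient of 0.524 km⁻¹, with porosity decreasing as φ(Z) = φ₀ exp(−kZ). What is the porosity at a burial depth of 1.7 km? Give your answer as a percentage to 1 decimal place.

φ = φ₀·exp(−k·Z) = 0.63 × exp(−0.524 × 1.7) = 0.63 × exp(−0.8908)
  = 0.63 × 0.4103 = 0.2585

25.9%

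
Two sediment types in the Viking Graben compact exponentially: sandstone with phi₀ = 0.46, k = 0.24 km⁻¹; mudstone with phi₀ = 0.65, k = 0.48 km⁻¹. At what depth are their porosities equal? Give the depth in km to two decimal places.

1.44 km

Set phi₀ₐ e^(−kₐz) = phi₀ᵦ e^(−kᵦz) ⇒ ln(phi₀ₐ/phi₀ᵦ) = (kₐ − kᵦ)·z
z = ln(0.46/0.65) / (0.24 − 0.48) = -0.3457 / -0.24 = 1.441 km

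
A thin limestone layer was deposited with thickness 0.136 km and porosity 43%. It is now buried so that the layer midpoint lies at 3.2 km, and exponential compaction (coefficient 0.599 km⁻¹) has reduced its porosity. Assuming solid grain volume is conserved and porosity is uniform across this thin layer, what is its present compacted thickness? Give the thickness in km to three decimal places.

0.083 km

Porosity at 3.2 km: phi = 0.43·exp(−0.599×3.2) = 0.0632
Solid-volume conservation: h(1−phi) = h₀(1−phi₀) ⇒ h = h₀·(1−phi₀)/(1−phi)
h = 0.136 × (1 − 0.43)/(1 − 0.0632) = 0.136 × 0.6085 = 0.0828 km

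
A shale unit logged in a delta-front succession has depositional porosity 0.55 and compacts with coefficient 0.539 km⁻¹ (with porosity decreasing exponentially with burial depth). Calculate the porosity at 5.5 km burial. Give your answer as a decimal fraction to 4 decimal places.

0.0284

phi = phi₀·exp(−k·z) = 0.55 × exp(−0.539 × 5.5) = 0.55 × exp(−2.965)
  = 0.55 × 0.0516 = 0.0284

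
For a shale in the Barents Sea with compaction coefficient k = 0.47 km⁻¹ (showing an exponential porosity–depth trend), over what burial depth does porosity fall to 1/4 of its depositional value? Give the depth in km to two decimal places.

φ/φ₀ = 1/4 ⇒ exp(−k·Z) = 1/4 ⇒ Z = ln(4) / k
Z = 1.3863 / 0.47 = 2.950 km

2.95 km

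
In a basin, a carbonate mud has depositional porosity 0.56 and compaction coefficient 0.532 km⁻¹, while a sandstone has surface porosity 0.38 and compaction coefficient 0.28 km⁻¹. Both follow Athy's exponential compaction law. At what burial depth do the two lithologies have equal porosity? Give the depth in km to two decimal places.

1.54 km

Set phi₀ₐ e^(−kₐZ) = phi₀ᵦ e^(−kᵦZ) ⇒ ln(phi₀ₐ/phi₀ᵦ) = (kₐ − kᵦ)·Z
Z = ln(0.56/0.38) / (0.532 − 0.28) = 0.3878 / 0.252 = 1.539 km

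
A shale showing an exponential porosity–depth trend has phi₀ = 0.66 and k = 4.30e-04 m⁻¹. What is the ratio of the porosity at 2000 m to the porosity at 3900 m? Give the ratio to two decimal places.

Working in km (1 km = 1000 m; k in km⁻¹ = k in m⁻¹ × 1000):
phi(z₁)/phi(z₂) = e^(−k·z₁)/e^(−k·z₂) = e^{k(z₂−z₁)}
= exp(0.43 × 1.9) = exp(0.817) = 2.2637

2.26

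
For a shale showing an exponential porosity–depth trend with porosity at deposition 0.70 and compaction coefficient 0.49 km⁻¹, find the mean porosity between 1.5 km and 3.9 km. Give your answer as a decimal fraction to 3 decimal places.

⟨φ⟩ = (1/(z₂−z₁)) ∫ φ₀ e^(−βz) dz = φ₀·(e^(−β·z₁) − e^(−β·z₂)) / (β·(z₂−z₁))
e^(−0.49×1.5) = 0.4795; e^(−0.49×3.9) = 0.1479
⟨φ⟩ = 0.7 × (0.4795 − 0.1479) / (0.49 × 2.4) = 0.7 × 0.2819 = 0.1974

0.197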